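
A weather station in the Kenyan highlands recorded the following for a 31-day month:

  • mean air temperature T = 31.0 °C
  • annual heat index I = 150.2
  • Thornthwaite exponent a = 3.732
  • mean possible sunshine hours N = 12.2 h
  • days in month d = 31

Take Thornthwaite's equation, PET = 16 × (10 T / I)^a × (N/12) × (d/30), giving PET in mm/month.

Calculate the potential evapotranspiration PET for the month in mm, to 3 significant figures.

251 mm

10T/I = 10 × 31.0 / 150.2 = 2.0639
(10T/I)^a = 2.0639^3.732 = 14.9423
Uncorrected PET = 16 × 14.9423 = 239.077 mm
Correction = (N/12)(d/30) = (12.2/12)(31/30) = 1.0506
PET = 239.077 × 1.0506 = 251.174 mm/month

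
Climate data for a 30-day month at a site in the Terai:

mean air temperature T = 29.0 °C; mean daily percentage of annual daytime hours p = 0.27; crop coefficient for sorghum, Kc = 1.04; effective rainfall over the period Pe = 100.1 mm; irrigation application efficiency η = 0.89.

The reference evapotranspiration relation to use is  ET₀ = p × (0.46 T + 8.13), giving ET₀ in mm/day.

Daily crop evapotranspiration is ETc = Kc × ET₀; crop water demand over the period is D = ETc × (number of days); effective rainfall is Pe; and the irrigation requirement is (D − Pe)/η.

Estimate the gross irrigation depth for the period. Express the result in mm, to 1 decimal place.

ET₀ = 0.27 × (0.46 × 29.0 + 8.13) = 0.27 × 21.470 = 5.7969 mm/d
ETc = Kc × ET₀ = 1.04 × 5.7969 = 6.0288 mm/d
Crop demand D = ETc × 30 d = 6.0288 × 30 = 180.864 mm
D − Pe = 180.864 − 100.1 = 80.764 mm
Gross irrigation = 80.764 / 0.89 = 90.746 mm

90.7 mm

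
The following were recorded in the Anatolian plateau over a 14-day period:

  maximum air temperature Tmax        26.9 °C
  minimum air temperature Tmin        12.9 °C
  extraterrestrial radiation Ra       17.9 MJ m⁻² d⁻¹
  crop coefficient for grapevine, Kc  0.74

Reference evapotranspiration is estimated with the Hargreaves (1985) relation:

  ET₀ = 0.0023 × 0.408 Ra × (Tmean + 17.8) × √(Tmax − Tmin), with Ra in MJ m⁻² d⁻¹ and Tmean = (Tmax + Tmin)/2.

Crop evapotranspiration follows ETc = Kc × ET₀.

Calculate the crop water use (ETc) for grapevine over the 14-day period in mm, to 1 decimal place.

Tmean = (26.9 + 12.9)/2 = 19.90 °C
0.408 Ra = 0.408 × 17.9 = 7.3032 mm/d equivalent
ET₀ = 0.0023 × 7.3032 × (19.90 + 17.8) × √14.0 = 0.0023 × 7.3032 × 37.70 × 3.7417 = 2.3695 mm/d
ETc = Kc × ET₀ = 0.74 × 2.3695 = 1.7534 mm/d
Over 14 days: 1.7534 × 14 = 24.548 mm

24.5 mm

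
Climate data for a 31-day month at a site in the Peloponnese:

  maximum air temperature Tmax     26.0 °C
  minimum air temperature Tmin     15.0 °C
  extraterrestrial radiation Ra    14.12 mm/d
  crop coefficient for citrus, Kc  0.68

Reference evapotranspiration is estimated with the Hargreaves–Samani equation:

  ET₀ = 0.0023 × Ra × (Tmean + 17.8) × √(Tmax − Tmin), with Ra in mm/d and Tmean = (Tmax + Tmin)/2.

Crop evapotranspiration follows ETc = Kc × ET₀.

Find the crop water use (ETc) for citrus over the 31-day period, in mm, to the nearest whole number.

87 mm

Tmean = (26.0 + 15.0)/2 = 20.50 °C
ET₀ = 0.0023 × 14.12 × (20.50 + 17.8) × √11.0 = 0.0023 × 14.12 × 38.30 × 3.3166 = 4.1253 mm/d
ETc = Kc × ET₀ = 0.68 × 4.1253 = 2.8052 mm/d
Over 31 days: 2.8052 × 31 = 86.961 mm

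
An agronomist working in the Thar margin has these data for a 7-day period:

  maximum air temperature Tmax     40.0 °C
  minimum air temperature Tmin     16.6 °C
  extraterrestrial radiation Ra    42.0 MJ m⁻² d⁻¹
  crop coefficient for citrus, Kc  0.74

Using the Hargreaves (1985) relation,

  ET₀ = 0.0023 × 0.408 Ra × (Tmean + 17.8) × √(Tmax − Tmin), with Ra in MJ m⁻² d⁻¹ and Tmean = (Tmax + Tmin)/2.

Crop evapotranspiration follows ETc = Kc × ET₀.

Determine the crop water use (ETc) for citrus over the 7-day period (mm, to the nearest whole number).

46 mm

Tmean = (40.0 + 16.6)/2 = 28.30 °C
0.408 Ra = 0.408 × 42.0 = 17.1360 mm/d equivalent
ET₀ = 0.0023 × 17.1360 × (28.30 + 17.8) × √23.4 = 0.0023 × 17.1360 × 46.10 × 4.8374 = 8.7892 mm/d
ETc = Kc × ET₀ = 0.74 × 8.7892 = 6.5040 mm/d
Over 7 days: 6.5040 × 7 = 45.528 mm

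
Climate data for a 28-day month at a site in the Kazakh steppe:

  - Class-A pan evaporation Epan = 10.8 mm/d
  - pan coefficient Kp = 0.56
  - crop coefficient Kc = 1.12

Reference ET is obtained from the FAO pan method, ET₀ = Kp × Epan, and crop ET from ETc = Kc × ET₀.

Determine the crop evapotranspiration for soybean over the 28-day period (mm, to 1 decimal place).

ET₀ = 0.56 × 10.8 = 6.0480 mm/d
ETc = Kc × ET₀ = 1.12 × 6.0480 = 6.7738 mm/d
Over 28 days: 6.7738 × 28 = 189.666 mm

189.7 mm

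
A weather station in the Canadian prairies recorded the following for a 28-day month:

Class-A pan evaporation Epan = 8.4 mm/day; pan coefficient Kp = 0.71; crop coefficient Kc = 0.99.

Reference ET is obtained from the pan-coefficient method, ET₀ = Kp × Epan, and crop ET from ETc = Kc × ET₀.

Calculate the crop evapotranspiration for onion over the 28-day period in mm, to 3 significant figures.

ET₀ = 0.71 × 8.4 = 5.9640 mm/d
ETc = Kc × ET₀ = 0.99 × 5.9640 = 5.9044 mm/d
Over 28 days: 5.9044 × 28 = 165.323 mm

165 mm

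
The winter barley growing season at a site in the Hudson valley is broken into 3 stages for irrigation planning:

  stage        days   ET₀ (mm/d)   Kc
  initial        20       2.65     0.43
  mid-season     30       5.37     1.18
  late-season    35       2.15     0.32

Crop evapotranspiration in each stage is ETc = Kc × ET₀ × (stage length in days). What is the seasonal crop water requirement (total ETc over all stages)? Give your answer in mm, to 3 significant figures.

initial: 0.43 × 2.65 × 20 = 22.79 mm
mid-season: 1.18 × 5.37 × 30 = 190.10 mm
late-season: 0.32 × 2.15 × 35 = 24.08 mm
Seasonal total = 236.97 mm

237 mm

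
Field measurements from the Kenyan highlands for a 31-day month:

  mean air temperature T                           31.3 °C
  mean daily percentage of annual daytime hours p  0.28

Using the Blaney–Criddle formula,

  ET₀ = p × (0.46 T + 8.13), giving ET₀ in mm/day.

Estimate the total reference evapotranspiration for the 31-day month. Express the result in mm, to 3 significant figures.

196 mm

ET₀ = 0.28 × (0.46 × 31.3 + 8.13) = 0.28 × 22.528 = 6.3078 mm/d
Monthly total = 6.3078 × 31 = 195.542 mm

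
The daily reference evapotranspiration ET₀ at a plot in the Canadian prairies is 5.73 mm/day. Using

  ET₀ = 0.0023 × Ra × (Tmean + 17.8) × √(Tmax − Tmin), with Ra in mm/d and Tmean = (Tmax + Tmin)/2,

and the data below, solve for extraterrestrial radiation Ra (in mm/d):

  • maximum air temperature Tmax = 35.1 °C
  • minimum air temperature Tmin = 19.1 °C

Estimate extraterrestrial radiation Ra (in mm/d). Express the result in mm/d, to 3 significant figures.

13.9 mm/d

Tmean = 27.10 °C; √ΔT = 4.0000
Ra = ET₀ / [0.0023 × (Tmean+17.8) × √ΔT] = 5.73 / (0.0023 × 44.90 × 4.0000) = 13.871 mm/d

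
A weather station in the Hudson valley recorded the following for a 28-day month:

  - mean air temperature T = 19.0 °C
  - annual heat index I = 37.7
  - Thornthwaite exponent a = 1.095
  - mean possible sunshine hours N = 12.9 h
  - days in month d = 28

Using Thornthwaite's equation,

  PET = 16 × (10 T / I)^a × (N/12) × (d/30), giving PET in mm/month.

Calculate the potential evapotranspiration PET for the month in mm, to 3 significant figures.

94.3 mm

10T/I = 10 × 19.0 / 37.7 = 5.0398
(10T/I)^a = 5.0398^1.095 = 5.8768
Uncorrected PET = 16 × 5.8768 = 94.029 mm
Correction = (N/12)(d/30) = (12.9/12)(28/30) = 1.0033
PET = 94.029 × 1.0033 = 94.339 mm/month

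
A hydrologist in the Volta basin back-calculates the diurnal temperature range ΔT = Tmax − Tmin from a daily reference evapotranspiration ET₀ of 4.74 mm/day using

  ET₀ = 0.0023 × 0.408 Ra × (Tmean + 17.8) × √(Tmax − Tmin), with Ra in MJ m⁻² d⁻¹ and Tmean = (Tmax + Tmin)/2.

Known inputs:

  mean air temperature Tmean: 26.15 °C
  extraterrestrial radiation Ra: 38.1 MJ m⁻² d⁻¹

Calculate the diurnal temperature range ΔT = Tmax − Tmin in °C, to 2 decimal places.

√ΔT = ET₀ / [0.0023 × 0.408 × Ra × (Tmean+17.8)] = 4.74 / (0.0023 × 15.5448 × 43.95) = 3.0165
ΔT = 3.0165² = 9.099 °C

9.10 °C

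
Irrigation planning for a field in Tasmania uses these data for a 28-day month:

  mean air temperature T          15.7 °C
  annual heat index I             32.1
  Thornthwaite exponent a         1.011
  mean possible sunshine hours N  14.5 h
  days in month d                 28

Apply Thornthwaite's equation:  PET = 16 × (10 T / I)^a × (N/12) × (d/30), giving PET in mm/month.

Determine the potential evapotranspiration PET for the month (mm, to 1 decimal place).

10T/I = 10 × 15.7 / 32.1 = 4.8910
(10T/I)^a = 4.8910^1.011 = 4.9772
Uncorrected PET = 16 × 4.9772 = 79.635 mm
Correction = (N/12)(d/30) = (14.5/12)(28/30) = 1.1278
PET = 79.635 × 1.1278 = 89.812 mm/month

89.8 mm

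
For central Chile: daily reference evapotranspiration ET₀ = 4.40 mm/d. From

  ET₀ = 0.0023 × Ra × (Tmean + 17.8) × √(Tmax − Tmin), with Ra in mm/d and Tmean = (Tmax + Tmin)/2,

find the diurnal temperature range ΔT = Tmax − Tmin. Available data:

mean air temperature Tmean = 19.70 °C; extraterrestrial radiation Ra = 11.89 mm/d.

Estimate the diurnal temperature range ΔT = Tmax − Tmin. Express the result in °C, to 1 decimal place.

18.4 °C

√ΔT = ET₀ / [0.0023 × Ra × (Tmean+17.8)] = 4.40 / (0.0023 × 11.89 × 37.50) = 4.2905
ΔT = 4.2905² = 18.408 °C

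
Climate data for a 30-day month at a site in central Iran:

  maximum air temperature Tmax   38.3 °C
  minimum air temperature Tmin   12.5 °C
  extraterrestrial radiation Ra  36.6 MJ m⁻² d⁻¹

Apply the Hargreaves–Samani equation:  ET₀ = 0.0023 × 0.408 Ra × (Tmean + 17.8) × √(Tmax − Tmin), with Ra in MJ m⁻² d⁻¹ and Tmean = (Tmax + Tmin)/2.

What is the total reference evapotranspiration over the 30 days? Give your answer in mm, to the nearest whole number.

Tmean = (38.3 + 12.5)/2 = 25.40 °C
0.408 Ra = 0.408 × 36.6 = 14.9328 mm/d equivalent
ET₀ = 0.0023 × 14.9328 × (25.40 + 17.8) × √25.8 = 0.0023 × 14.9328 × 43.20 × 5.0794 = 7.5364 mm/d
Over 30 days: 7.5364 × 30 = 226.092 mm

226 mm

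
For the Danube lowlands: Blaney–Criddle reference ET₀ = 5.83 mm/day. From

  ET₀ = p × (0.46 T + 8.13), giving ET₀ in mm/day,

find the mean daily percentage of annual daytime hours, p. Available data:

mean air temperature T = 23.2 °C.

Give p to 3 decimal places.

0.310

p = ET₀ / (0.46 T + 8.13) = 5.83 / (0.46 × 23.2 + 8.13) = 5.83 / 18.802 = 0.3101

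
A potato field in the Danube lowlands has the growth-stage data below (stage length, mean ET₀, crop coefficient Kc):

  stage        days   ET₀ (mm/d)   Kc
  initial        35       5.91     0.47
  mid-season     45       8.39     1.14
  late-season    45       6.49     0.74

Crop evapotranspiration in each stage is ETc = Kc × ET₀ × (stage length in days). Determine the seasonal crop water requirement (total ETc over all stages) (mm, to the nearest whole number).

744 mm

initial: 0.47 × 5.91 × 35 = 97.22 mm
mid-season: 1.14 × 8.39 × 45 = 430.41 mm
late-season: 0.74 × 6.49 × 45 = 216.12 mm
Seasonal total = 743.75 mm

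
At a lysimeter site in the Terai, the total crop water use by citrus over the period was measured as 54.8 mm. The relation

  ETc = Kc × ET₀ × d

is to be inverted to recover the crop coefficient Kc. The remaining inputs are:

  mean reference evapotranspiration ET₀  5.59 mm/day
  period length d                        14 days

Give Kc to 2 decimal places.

0.70

ETc = Kc × ET₀ × d  ⇒  Kc = ETc / (ET₀ × d)
Kc = 54.8 / (5.59 × 14) = 54.8 / 78.26 = 0.7002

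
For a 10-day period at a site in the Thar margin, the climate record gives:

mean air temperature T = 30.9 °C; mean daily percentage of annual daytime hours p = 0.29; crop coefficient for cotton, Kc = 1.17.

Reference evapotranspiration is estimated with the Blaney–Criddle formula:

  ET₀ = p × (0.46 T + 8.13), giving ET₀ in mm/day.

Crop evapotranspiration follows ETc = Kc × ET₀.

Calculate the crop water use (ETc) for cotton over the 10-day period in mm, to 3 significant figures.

75.8 mm

ET₀ = 0.29 × (0.46 × 30.9 + 8.13) = 0.29 × 22.344 = 6.4798 mm/d
ETc = Kc × ET₀ = 1.17 × 6.4798 = 7.5814 mm/d
Over 10 days: 7.5814 × 10 = 75.814 mm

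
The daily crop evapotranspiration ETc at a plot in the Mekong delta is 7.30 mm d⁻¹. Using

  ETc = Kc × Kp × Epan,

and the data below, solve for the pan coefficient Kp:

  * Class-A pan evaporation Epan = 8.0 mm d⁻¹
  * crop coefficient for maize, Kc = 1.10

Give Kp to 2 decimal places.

0.83

ETc = Kc × Kp × Epan  ⇒  Kp = ETc / (Kc × Epan)
Kp = 7.30 / (1.10 × 8.0) = 7.30 / 8.800 = 0.8295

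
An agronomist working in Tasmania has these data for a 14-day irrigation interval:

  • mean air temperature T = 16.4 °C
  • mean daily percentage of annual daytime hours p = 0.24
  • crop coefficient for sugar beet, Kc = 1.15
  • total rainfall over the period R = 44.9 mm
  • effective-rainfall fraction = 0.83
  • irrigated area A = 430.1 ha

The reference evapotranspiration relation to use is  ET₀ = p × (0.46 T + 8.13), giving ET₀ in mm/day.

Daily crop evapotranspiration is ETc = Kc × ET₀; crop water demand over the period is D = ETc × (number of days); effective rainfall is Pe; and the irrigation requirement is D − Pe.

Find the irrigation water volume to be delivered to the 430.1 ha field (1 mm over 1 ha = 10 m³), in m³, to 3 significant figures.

100000 m³

ET₀ = 0.24 × (0.46 × 16.4 + 8.13) = 0.24 × 15.674 = 3.7618 mm/d
ETc = Kc × ET₀ = 1.15 × 3.7618 = 4.3261 mm/d
Crop demand D = ETc × 14 d = 4.3261 × 14 = 60.565 mm
Pe = 0.83 × 44.9 = 37.267 mm
D − Pe = 60.565 − 37.267 = 23.298 mm
Volume = 23.298 mm × 430.1 ha × 10 = 100204.7 m³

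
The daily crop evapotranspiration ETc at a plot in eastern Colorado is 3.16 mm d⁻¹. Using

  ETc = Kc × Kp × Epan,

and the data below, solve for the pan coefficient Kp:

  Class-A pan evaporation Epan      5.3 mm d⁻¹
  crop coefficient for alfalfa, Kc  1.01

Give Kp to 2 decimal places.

ETc = Kc × Kp × Epan  ⇒  Kp = ETc / (Kc × Epan)
Kp = 3.16 / (1.01 × 5.3) = 3.16 / 5.353 = 0.5903

0.59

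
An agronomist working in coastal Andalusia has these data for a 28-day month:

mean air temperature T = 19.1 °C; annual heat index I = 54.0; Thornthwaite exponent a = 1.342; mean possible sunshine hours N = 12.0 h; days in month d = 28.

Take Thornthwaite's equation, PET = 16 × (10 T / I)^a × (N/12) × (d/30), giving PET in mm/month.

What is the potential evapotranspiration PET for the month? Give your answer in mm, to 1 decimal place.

81.4 mm

10T/I = 10 × 19.1 / 54.0 = 3.5370
(10T/I)^a = 3.5370^1.342 = 5.4484
Uncorrected PET = 16 × 5.4484 = 87.174 mm
Correction = (N/12)(d/30) = (12.0/12)(28/30) = 0.9333
PET = 87.174 × 0.9333 = 81.359 mm/month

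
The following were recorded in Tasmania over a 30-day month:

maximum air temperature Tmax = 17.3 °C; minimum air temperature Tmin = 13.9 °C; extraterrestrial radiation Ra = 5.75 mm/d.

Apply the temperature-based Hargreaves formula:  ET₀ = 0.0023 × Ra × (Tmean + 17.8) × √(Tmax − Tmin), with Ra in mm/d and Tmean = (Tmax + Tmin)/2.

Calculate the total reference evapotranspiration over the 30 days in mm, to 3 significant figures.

Tmean = (17.3 + 13.9)/2 = 15.60 °C
ET₀ = 0.0023 × 5.75 × (15.60 + 17.8) × √3.4 = 0.0023 × 5.75 × 33.40 × 1.8439 = 0.8145 mm/d
Over 30 days: 0.8145 × 30 = 24.435 mm

24.4 mm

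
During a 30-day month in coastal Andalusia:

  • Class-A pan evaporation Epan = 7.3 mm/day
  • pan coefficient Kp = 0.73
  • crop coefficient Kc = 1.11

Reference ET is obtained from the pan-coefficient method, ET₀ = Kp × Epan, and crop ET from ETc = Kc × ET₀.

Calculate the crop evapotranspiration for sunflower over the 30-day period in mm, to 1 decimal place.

ET₀ = 0.73 × 7.3 = 5.3290 mm/d
ETc = Kc × ET₀ = 1.11 × 5.3290 = 5.9152 mm/d
Over 30 days: 5.9152 × 30 = 177.456 mm

177.5 mm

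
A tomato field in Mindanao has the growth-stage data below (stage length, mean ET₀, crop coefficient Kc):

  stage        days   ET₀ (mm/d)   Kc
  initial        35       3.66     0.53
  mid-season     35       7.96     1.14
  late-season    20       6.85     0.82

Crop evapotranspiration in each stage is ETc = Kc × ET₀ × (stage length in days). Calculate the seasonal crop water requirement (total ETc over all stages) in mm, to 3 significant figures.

initial: 0.53 × 3.66 × 35 = 67.89 mm
mid-season: 1.14 × 7.96 × 35 = 317.60 mm
late-season: 0.82 × 6.85 × 20 = 112.34 mm
Seasonal total = 497.83 mm

498 mm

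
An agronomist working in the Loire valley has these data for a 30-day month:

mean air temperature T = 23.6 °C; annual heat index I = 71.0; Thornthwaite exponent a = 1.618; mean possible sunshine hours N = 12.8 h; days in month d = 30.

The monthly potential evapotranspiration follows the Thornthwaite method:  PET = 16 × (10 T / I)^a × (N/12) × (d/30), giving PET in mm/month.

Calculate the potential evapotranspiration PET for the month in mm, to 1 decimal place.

10T/I = 10 × 23.6 / 71.0 = 3.3239
(10T/I)^a = 3.3239^1.618 = 6.9827
Uncorrected PET = 16 × 6.9827 = 111.723 mm
Correction = (N/12)(d/30) = (12.8/12)(30/30) = 1.0667
PET = 111.723 × 1.0667 = 119.175 mm/month

119.2 mm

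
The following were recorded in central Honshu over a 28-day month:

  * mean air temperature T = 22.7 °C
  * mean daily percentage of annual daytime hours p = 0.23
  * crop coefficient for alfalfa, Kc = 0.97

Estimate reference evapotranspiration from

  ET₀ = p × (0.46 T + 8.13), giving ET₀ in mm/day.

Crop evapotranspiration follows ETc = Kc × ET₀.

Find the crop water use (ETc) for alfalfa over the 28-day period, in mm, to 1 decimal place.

116.0 mm

ET₀ = 0.23 × (0.46 × 22.7 + 8.13) = 0.23 × 18.572 = 4.2716 mm/d
ETc = Kc × ET₀ = 0.97 × 4.2716 = 4.1435 mm/d
Over 28 days: 4.1435 × 28 = 116.018 mm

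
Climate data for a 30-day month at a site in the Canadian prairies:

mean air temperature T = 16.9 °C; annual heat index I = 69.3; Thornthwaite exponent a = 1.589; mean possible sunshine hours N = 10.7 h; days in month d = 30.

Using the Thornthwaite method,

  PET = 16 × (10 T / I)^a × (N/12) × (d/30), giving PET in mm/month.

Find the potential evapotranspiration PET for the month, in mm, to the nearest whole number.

10T/I = 10 × 16.9 / 69.3 = 2.4387
(10T/I)^a = 2.4387^1.589 = 4.1228
Uncorrected PET = 16 × 4.1228 = 65.965 mm
Correction = (N/12)(d/30) = (10.7/12)(30/30) = 0.8917
PET = 65.965 × 0.8917 = 58.821 mm/month

59 mm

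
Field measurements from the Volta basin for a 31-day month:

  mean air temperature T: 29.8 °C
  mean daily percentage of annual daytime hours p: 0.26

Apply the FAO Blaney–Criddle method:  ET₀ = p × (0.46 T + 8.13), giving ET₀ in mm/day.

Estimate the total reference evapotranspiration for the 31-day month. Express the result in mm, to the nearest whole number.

176 mm

ET₀ = 0.26 × (0.46 × 29.8 + 8.13) = 0.26 × 21.838 = 5.6779 mm/d
Monthly total = 5.6779 × 31 = 176.015 mm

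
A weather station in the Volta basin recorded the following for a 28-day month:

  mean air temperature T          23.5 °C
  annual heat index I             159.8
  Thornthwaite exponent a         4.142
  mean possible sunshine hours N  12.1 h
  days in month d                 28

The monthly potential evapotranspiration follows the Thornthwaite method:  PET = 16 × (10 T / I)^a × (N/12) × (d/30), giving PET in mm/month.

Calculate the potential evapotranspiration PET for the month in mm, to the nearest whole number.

74 mm

10T/I = 10 × 23.5 / 159.8 = 1.4706
(10T/I)^a = 1.4706^4.142 = 4.9404
Uncorrected PET = 16 × 4.9404 = 79.046 mm
Correction = (N/12)(d/30) = (12.1/12)(28/30) = 0.9411
PET = 79.046 × 0.9411 = 74.390 mm/month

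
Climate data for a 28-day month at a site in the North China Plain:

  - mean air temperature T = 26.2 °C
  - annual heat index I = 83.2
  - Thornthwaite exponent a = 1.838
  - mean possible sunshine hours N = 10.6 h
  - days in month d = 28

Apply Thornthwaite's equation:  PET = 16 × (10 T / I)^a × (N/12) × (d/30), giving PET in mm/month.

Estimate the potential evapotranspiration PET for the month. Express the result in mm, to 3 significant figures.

109 mm

10T/I = 10 × 26.2 / 83.2 = 3.1490
(10T/I)^a = 3.1490^1.838 = 8.2346
Uncorrected PET = 16 × 8.2346 = 131.754 mm
Correction = (N/12)(d/30) = (10.6/12)(28/30) = 0.8244
PET = 131.754 × 0.8244 = 108.618 mm/month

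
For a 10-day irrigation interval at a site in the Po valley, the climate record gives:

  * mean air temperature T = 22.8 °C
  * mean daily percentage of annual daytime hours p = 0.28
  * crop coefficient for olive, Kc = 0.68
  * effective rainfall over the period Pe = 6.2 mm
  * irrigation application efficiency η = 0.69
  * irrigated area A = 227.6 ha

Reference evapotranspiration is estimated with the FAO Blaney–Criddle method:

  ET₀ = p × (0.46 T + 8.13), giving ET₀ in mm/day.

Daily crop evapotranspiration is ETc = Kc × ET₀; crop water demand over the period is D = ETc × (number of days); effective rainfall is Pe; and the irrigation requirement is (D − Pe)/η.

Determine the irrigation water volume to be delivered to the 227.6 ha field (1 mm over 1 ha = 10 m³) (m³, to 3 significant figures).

ET₀ = 0.28 × (0.46 × 22.8 + 8.13) = 0.28 × 18.618 = 5.2130 mm/d
ETc = Kc × ET₀ = 0.68 × 5.2130 = 3.5448 mm/d
Crop demand D = ETc × 10 d = 3.5448 × 10 = 35.448 mm
D − Pe = 35.448 − 6.2 = 29.248 mm
Gross irrigation = 29.248 / 0.69 = 42.388 mm
Volume = 42.388 mm × 227.6 ha × 10 = 96475.1 m³

96500 m³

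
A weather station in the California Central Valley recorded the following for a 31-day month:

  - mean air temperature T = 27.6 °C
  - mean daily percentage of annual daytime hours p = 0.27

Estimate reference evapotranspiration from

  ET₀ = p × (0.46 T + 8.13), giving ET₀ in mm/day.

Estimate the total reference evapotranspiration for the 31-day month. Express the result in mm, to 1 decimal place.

174.3 mm

ET₀ = 0.27 × (0.46 × 27.6 + 8.13) = 0.27 × 20.826 = 5.6230 mm/d
Monthly total = 5.6230 × 31 = 174.313 mm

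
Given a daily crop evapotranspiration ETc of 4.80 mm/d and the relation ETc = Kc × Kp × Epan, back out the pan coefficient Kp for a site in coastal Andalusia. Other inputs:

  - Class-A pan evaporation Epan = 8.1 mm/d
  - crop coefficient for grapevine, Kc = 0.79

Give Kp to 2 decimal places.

0.75

ETc = Kc × Kp × Epan  ⇒  Kp = ETc / (Kc × Epan)
Kp = 4.80 / (0.79 × 8.1) = 4.80 / 6.399 = 0.7501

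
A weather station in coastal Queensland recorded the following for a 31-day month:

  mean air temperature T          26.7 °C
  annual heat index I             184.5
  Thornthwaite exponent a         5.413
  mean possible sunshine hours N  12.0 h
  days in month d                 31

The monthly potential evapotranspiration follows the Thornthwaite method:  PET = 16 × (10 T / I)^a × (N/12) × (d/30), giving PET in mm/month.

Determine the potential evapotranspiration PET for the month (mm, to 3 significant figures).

10T/I = 10 × 26.7 / 184.5 = 1.4472
(10T/I)^a = 1.4472^5.413 = 7.3950
Uncorrected PET = 16 × 7.3950 = 118.320 mm
Correction = (N/12)(d/30) = (12.0/12)(31/30) = 1.0333
PET = 118.320 × 1.0333 = 122.260 mm/month

122 mm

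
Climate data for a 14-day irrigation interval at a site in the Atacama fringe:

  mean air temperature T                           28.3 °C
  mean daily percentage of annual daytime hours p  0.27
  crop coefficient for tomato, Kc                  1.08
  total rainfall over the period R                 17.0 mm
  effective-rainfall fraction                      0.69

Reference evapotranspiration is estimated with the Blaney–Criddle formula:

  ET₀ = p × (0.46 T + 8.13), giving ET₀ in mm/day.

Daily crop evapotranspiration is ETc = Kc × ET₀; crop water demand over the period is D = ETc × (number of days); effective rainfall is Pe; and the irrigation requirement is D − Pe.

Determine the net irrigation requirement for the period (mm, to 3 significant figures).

ET₀ = 0.27 × (0.46 × 28.3 + 8.13) = 0.27 × 21.148 = 5.7100 mm/d
ETc = Kc × ET₀ = 1.08 × 5.7100 = 6.1668 mm/d
Crop demand D = ETc × 14 d = 6.1668 × 14 = 86.335 mm
Pe = 0.69 × 17.0 = 11.730 mm
D − Pe = 86.335 − 11.730 = 74.605 mm

74.6 mm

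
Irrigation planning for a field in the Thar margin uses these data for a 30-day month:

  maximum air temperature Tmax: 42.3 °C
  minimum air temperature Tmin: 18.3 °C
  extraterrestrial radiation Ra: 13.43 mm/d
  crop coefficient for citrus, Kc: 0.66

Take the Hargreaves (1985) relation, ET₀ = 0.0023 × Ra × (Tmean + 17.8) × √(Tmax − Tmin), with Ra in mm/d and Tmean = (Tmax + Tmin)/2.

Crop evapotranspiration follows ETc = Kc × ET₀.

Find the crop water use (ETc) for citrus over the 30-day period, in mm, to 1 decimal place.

144.1 mm

Tmean = (42.3 + 18.3)/2 = 30.30 °C
ET₀ = 0.0023 × 13.43 × (30.30 + 17.8) × √24.0 = 0.0023 × 13.43 × 48.10 × 4.8990 = 7.2787 mm/d
ETc = Kc × ET₀ = 0.66 × 7.2787 = 4.8039 mm/d
Over 30 days: 4.8039 × 30 = 144.117 mm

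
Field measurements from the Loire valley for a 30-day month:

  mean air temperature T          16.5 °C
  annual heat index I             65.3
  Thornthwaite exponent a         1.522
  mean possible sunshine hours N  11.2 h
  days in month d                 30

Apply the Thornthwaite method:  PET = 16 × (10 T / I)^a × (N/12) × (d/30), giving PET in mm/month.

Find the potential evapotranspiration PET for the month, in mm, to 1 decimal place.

10T/I = 10 × 16.5 / 65.3 = 2.5268
(10T/I)^a = 2.5268^1.522 = 4.0993
Uncorrected PET = 16 × 4.0993 = 65.589 mm
Correction = (N/12)(d/30) = (11.2/12)(30/30) = 0.9333
PET = 65.589 × 0.9333 = 61.214 mm/month

61.2 mm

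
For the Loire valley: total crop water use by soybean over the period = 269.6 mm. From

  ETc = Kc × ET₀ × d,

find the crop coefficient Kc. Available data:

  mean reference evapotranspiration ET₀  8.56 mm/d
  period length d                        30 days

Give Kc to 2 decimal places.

1.05

ETc = Kc × ET₀ × d  ⇒  Kc = ETc / (ET₀ × d)
Kc = 269.6 / (8.56 × 30) = 269.6 / 256.80 = 1.0498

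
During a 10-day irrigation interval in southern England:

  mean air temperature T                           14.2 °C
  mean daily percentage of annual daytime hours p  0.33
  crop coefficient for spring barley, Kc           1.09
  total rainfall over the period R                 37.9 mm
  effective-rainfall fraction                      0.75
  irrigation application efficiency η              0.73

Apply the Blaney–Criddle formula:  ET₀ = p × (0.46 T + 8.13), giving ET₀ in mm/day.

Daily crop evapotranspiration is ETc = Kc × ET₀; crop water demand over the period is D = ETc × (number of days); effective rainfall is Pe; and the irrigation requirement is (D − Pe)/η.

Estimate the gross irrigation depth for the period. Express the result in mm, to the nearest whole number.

ET₀ = 0.33 × (0.46 × 14.2 + 8.13) = 0.33 × 14.662 = 4.8385 mm/d
ETc = Kc × ET₀ = 1.09 × 4.8385 = 5.2740 mm/d
Crop demand D = ETc × 10 d = 5.2740 × 10 = 52.740 mm
Pe = 0.75 × 37.9 = 28.425 mm
D − Pe = 52.740 − 28.425 = 24.315 mm
Gross irrigation = 24.315 / 0.73 = 33.308 mm

33 mm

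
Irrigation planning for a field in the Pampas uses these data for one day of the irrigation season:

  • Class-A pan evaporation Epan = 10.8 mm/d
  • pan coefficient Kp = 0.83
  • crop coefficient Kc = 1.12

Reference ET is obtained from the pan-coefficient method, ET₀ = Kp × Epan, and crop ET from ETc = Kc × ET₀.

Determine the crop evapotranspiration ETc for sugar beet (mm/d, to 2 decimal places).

ET₀ = 0.83 × 10.8 = 8.9640 mm/d
ETc = Kc × ET₀ = 1.12 × 8.9640 = 10.0397 mm/d

10.04 mm/d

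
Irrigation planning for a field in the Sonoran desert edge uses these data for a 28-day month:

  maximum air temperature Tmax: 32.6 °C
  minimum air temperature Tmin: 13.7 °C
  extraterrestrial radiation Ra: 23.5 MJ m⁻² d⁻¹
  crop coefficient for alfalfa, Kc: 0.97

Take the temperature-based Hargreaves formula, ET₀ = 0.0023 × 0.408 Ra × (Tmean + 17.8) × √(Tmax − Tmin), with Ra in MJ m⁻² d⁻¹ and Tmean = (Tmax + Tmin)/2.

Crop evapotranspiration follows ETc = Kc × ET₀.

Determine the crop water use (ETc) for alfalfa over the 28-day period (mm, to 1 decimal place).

Tmean = (32.6 + 13.7)/2 = 23.15 °C
0.408 Ra = 0.408 × 23.5 = 9.5880 mm/d equivalent
ET₀ = 0.0023 × 9.5880 × (23.15 + 17.8) × √18.9 = 0.0023 × 9.5880 × 40.95 × 4.3474 = 3.9259 mm/d
ETc = Kc × ET₀ = 0.97 × 3.9259 = 3.8081 mm/d
Over 28 days: 3.8081 × 28 = 106.627 mm

106.6 mm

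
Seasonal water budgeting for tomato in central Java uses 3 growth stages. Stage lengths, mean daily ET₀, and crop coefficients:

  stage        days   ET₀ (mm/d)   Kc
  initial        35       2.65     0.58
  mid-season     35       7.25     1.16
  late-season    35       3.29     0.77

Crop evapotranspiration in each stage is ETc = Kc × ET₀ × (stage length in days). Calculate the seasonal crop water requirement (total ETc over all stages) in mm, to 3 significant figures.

437 mm

initial: 0.58 × 2.65 × 35 = 53.80 mm
mid-season: 1.16 × 7.25 × 35 = 294.35 mm
late-season: 0.77 × 3.29 × 35 = 88.67 mm
Seasonal total = 436.82 mm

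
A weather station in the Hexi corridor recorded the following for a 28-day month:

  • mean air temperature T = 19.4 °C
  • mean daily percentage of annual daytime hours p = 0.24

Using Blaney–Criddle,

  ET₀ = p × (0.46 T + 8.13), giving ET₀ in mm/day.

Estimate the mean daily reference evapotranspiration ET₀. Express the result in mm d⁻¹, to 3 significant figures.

4.09 mm d⁻¹

ET₀ = 0.24 × (0.46 × 19.4 + 8.13) = 0.24 × 17.054 = 4.0930 mm/d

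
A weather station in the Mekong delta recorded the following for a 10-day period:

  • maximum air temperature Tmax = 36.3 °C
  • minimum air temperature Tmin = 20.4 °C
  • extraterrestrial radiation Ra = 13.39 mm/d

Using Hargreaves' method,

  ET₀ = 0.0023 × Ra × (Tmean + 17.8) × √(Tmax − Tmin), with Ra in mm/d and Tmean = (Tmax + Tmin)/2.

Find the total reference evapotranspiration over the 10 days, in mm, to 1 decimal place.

56.7 mm

Tmean = (36.3 + 20.4)/2 = 28.35 °C
ET₀ = 0.0023 × 13.39 × (28.35 + 17.8) × √15.9 = 0.0023 × 13.39 × 46.15 × 3.9875 = 5.6674 mm/d
Over 10 days: 5.6674 × 10 = 56.674 mm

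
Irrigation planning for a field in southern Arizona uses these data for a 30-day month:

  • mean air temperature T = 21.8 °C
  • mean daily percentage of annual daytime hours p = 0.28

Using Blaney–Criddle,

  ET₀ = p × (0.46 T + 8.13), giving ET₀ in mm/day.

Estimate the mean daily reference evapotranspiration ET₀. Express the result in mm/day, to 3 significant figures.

5.08 mm/day

ET₀ = 0.28 × (0.46 × 21.8 + 8.13) = 0.28 × 18.158 = 5.0842 mm/d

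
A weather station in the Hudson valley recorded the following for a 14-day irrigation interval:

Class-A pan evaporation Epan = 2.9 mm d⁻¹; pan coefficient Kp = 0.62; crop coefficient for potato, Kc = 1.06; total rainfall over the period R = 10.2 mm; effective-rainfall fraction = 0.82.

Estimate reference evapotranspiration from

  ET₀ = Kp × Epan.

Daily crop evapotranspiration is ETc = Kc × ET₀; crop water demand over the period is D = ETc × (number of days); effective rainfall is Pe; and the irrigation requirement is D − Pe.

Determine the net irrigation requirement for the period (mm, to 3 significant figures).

18.3 mm

ET₀ = 0.62 × 2.9 = 1.7980 mm/d
ETc = Kc × ET₀ = 1.06 × 1.7980 = 1.9059 mm/d
Crop demand D = ETc × 14 d = 1.9059 × 14 = 26.683 mm
Pe = 0.82 × 10.2 = 8.364 mm
D − Pe = 26.683 − 8.364 = 18.319 mm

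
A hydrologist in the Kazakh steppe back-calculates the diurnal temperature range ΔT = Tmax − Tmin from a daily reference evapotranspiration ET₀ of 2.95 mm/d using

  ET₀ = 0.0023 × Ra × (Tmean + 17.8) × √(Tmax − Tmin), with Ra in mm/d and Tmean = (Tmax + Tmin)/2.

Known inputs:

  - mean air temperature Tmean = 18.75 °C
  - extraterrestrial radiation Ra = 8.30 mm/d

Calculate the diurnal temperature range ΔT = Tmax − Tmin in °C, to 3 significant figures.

17.9 °C

√ΔT = ET₀ / [0.0023 × Ra × (Tmean+17.8)] = 2.95 / (0.0023 × 8.30 × 36.55) = 4.2279
ΔT = 4.2279² = 17.875 °C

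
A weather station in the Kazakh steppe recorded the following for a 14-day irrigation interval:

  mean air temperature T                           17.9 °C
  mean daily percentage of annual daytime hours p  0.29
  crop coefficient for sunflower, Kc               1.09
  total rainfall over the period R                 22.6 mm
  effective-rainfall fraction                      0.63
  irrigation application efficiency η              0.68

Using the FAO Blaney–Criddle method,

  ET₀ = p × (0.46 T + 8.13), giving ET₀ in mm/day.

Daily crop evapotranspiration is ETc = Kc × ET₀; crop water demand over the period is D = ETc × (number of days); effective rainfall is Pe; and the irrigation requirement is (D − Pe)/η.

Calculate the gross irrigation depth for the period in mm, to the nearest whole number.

86 mm

ET₀ = 0.29 × (0.46 × 17.9 + 8.13) = 0.29 × 16.364 = 4.7456 mm/d
ETc = Kc × ET₀ = 1.09 × 4.7456 = 5.1727 mm/d
Crop demand D = ETc × 14 d = 5.1727 × 14 = 72.418 mm
Pe = 0.63 × 22.6 = 14.238 mm
D − Pe = 72.418 − 14.238 = 58.180 mm
Gross irrigation = 58.180 / 0.68 = 85.559 mm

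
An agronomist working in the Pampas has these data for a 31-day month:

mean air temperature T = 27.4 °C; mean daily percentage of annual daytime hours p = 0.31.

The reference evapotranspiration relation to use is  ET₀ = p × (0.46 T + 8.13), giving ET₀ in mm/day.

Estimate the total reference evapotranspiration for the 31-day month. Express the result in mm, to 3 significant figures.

199 mm

ET₀ = 0.31 × (0.46 × 27.4 + 8.13) = 0.31 × 20.734 = 6.4275 mm/d
Monthly total = 6.4275 × 31 = 199.253 mm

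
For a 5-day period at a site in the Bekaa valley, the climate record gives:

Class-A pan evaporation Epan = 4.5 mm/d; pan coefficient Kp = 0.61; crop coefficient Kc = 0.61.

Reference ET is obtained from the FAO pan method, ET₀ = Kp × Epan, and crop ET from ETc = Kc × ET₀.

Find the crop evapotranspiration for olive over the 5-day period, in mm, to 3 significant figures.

ET₀ = 0.61 × 4.5 = 2.7450 mm/d
ETc = Kc × ET₀ = 0.61 × 2.7450 = 1.6745 mm/d
Over 5 days: 1.6745 × 5 = 8.373 mm

8.37 mm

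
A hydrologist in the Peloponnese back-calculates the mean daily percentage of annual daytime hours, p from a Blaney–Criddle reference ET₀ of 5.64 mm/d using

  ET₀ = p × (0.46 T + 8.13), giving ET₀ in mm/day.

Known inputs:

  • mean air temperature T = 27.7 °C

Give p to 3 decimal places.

0.270

p = ET₀ / (0.46 T + 8.13) = 5.64 / (0.46 × 27.7 + 8.13) = 5.64 / 20.872 = 0.2702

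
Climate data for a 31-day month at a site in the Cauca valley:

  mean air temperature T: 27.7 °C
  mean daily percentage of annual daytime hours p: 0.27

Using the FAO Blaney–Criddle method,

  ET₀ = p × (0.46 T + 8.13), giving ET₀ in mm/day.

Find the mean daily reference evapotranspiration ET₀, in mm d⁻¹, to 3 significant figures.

5.64 mm d⁻¹

ET₀ = 0.27 × (0.46 × 27.7 + 8.13) = 0.27 × 20.872 = 5.6354 mm/d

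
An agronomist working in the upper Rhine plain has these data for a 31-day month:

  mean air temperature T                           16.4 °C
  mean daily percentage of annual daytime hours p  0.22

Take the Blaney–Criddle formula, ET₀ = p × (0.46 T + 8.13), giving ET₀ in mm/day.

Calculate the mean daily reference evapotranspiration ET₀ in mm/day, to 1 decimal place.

3.4 mm/day

ET₀ = 0.22 × (0.46 × 16.4 + 8.13) = 0.22 × 15.674 = 3.4483 mm/d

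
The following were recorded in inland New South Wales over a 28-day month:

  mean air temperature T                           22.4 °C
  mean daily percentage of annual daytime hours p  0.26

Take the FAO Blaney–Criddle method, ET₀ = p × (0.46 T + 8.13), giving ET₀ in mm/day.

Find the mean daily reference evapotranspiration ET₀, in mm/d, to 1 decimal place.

4.8 mm/d

ET₀ = 0.26 × (0.46 × 22.4 + 8.13) = 0.26 × 18.434 = 4.7928 mm/d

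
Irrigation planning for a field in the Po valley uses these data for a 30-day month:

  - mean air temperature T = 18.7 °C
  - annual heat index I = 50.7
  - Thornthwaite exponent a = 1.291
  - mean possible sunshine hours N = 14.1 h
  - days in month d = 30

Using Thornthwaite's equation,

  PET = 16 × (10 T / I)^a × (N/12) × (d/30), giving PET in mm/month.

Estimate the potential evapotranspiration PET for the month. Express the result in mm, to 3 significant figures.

101 mm

10T/I = 10 × 18.7 / 50.7 = 3.6884
(10T/I)^a = 3.6884^1.291 = 5.3925
Uncorrected PET = 16 × 5.3925 = 86.280 mm
Correction = (N/12)(d/30) = (14.1/12)(30/30) = 1.1750
PET = 86.280 × 1.1750 = 101.379 mm/month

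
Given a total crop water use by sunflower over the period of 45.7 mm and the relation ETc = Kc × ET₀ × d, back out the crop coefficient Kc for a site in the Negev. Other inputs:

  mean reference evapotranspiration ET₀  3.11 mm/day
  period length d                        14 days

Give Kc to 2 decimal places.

1.05

ETc = Kc × ET₀ × d  ⇒  Kc = ETc / (ET₀ × d)
Kc = 45.7 / (3.11 × 14) = 45.7 / 43.54 = 1.0496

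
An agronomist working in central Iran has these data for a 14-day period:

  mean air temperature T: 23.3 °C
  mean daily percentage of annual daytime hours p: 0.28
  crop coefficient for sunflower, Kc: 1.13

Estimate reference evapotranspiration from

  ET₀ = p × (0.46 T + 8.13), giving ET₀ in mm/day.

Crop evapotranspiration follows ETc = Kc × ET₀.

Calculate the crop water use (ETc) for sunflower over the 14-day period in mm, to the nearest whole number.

83 mm

ET₀ = 0.28 × (0.46 × 23.3 + 8.13) = 0.28 × 18.848 = 5.2774 mm/d
ETc = Kc × ET₀ = 1.13 × 5.2774 = 5.9635 mm/d
Over 14 days: 5.9635 × 14 = 83.489 mm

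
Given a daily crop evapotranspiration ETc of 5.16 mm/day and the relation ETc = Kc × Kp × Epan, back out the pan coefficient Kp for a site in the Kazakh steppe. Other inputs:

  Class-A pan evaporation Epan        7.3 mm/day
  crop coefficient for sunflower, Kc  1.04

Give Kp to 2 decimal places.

ETc = Kc × Kp × Epan  ⇒  Kp = ETc / (Kc × Epan)
Kp = 5.16 / (1.04 × 7.3) = 5.16 / 7.592 = 0.6797

0.68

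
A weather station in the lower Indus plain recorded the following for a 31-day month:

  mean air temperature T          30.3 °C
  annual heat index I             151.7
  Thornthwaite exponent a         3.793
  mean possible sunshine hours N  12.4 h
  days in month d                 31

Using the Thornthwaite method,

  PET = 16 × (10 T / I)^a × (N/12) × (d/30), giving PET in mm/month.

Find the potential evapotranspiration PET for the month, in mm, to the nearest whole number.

236 mm

10T/I = 10 × 30.3 / 151.7 = 1.9974
(10T/I)^a = 1.9974^3.793 = 13.7932
Uncorrected PET = 16 × 13.7932 = 220.691 mm
Correction = (N/12)(d/30) = (12.4/12)(31/30) = 1.0678
PET = 220.691 × 1.0678 = 235.654 mm/month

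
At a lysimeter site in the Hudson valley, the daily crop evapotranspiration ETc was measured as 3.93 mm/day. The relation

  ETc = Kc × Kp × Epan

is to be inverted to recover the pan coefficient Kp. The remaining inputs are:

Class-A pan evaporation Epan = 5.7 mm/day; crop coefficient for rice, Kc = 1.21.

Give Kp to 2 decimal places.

ETc = Kc × Kp × Epan  ⇒  Kp = ETc / (Kc × Epan)
Kp = 3.93 / (1.21 × 5.7) = 3.93 / 6.897 = 0.5698

0.57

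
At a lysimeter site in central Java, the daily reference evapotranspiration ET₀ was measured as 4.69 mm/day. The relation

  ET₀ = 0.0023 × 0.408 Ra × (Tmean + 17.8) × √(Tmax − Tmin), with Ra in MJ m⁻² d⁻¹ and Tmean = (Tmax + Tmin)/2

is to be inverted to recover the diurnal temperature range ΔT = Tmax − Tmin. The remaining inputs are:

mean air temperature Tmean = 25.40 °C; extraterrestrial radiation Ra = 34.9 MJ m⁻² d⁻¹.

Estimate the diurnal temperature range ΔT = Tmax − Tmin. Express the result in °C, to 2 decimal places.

√ΔT = ET₀ / [0.0023 × 0.408 × Ra × (Tmean+17.8)] = 4.69 / (0.0023 × 14.2392 × 43.20) = 3.3149
ΔT = 3.3149² = 10.989 °C

10.99 °C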